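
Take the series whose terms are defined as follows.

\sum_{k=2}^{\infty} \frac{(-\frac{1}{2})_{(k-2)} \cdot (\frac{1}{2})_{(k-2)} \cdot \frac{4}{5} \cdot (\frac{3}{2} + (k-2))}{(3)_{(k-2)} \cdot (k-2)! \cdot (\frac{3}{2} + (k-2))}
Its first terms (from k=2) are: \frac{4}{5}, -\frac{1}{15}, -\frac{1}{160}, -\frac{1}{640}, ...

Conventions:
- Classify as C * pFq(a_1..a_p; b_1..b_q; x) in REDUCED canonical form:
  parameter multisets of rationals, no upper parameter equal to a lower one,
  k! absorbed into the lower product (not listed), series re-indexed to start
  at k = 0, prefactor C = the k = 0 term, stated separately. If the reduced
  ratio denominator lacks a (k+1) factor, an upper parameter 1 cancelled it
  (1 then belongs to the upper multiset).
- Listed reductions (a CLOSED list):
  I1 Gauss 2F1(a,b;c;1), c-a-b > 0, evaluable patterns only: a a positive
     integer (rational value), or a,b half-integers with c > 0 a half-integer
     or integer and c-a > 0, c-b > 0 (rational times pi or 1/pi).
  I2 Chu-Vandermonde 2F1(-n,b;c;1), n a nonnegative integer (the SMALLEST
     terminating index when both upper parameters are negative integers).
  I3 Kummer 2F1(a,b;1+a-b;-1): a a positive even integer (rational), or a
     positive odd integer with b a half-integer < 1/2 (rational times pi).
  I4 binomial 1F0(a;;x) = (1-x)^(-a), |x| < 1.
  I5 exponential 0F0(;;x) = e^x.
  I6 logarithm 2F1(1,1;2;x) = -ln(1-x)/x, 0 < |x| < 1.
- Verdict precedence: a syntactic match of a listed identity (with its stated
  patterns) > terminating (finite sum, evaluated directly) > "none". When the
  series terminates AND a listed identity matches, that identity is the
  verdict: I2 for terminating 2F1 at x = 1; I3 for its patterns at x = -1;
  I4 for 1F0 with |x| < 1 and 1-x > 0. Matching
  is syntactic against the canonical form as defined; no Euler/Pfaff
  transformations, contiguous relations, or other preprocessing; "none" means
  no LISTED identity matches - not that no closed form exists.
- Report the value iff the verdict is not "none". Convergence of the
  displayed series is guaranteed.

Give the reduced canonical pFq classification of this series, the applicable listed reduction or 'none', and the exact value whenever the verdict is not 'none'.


This is \frac{4}{5} * 2F1(-\frac{1}{2}, \frac{1}{2}; 3; 1) in reduced canonical form. Verdict: this is Gauss (I1, half-integer pattern) (x = 1; upper {-\frac{1}{2}, \frac{1}{2}} half-integers, c = 3 in the evaluable pattern). Value: \frac{512}{225} / \pi.

Key step: x = 1 and striking the common factor k + 3/2 reduces the term (C = 4/5).
Consecutive-term ratio: r(k) = 1 * (k-\frac{1}{2}) (k+\frac{1}{2}) / [(k+3) (k+1)] - rational in k. x = 1; t_0 = \frac{4}{5}; negate the roots.


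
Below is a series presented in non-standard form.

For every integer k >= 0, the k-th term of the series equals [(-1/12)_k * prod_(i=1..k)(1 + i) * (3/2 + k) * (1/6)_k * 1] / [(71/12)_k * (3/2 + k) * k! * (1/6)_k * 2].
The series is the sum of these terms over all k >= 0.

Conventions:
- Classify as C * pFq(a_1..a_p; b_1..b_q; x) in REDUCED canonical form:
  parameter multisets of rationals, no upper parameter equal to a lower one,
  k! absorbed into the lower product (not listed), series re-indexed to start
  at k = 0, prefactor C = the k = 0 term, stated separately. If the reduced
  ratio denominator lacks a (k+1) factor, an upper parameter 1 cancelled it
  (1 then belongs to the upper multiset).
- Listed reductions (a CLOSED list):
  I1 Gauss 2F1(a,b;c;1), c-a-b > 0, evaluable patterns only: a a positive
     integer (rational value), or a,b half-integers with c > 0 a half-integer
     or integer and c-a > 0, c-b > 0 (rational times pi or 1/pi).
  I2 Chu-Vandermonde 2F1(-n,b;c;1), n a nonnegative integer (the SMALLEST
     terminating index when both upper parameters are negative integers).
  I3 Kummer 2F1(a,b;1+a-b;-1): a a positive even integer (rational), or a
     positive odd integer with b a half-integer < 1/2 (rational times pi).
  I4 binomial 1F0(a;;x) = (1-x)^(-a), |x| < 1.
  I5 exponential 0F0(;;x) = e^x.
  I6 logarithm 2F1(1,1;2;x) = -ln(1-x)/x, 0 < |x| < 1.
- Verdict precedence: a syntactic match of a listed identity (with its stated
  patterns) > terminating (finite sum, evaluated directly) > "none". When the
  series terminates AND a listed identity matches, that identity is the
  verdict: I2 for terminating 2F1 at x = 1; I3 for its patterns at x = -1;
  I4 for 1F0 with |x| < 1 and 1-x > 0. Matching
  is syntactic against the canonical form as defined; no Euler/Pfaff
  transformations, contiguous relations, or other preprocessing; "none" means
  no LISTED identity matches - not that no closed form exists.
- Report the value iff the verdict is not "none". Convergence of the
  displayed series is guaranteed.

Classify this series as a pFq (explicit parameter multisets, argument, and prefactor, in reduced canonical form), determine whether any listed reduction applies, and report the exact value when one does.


With C = 1/2: the canonical form is 2F1(-1/12, 2; 71/12; 1). Verdict at x = 1: Gauss (I1, integer-parameter pattern) matches (x = 1: the Gamma ratio telescopes since c-a-b = 4 > 0 and a = 2 in Z>0). Hence: 2773/5760.

The tell: with t_0 = 1/2, the running product (prefactor 1/2) telescopes to a rising factorial.
Ratio: r(k) = 1 * (k-1/12) (k+2) / [(k+71/12) (k+1)] - rational in k, leading ratio 1; with t_0 = 1/2, classification follows.


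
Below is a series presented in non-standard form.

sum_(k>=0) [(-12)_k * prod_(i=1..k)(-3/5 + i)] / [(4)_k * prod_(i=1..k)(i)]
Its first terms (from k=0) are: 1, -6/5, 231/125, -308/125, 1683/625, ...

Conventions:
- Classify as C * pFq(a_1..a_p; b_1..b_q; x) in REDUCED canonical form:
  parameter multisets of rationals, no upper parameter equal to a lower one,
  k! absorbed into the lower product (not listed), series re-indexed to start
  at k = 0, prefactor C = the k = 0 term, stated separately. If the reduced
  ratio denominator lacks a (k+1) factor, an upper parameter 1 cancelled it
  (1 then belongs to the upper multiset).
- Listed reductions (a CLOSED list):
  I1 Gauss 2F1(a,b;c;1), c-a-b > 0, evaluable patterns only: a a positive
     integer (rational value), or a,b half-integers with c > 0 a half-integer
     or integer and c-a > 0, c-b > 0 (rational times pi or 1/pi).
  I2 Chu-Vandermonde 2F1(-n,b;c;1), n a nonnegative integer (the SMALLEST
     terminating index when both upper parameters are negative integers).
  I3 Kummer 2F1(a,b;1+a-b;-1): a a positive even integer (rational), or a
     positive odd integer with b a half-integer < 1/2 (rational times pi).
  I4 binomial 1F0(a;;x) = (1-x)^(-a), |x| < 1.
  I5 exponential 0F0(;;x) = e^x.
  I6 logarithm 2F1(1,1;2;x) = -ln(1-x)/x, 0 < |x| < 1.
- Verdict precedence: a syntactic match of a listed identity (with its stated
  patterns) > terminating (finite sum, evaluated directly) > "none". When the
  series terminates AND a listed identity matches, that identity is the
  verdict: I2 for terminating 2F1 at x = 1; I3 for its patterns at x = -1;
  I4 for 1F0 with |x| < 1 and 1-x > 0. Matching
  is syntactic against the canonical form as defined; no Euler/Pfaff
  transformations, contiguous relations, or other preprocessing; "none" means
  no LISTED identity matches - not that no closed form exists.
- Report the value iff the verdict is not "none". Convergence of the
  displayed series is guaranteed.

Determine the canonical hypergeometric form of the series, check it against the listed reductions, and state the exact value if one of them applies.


Canonical form: C = 1 times 2F1 with upper {-12, 2/5}, lower {4}, x = 1. Verdict: Chu-Vandermonde (I2) fires (terminating 2F1 at x = 1 with n = 12, b = 2/5, c = 4). Its exact value is 215053637082/396728515625.

Structural cue: with t_0 = 1, the running product (C = 1, x = 1) telescopes to a rising factorial.
Step ratio: r(k) = 1 * (k-12) (k+2/5) / [(k+4) (k+1)] ; factor over Q: parameters, x = 1, and C = 1.


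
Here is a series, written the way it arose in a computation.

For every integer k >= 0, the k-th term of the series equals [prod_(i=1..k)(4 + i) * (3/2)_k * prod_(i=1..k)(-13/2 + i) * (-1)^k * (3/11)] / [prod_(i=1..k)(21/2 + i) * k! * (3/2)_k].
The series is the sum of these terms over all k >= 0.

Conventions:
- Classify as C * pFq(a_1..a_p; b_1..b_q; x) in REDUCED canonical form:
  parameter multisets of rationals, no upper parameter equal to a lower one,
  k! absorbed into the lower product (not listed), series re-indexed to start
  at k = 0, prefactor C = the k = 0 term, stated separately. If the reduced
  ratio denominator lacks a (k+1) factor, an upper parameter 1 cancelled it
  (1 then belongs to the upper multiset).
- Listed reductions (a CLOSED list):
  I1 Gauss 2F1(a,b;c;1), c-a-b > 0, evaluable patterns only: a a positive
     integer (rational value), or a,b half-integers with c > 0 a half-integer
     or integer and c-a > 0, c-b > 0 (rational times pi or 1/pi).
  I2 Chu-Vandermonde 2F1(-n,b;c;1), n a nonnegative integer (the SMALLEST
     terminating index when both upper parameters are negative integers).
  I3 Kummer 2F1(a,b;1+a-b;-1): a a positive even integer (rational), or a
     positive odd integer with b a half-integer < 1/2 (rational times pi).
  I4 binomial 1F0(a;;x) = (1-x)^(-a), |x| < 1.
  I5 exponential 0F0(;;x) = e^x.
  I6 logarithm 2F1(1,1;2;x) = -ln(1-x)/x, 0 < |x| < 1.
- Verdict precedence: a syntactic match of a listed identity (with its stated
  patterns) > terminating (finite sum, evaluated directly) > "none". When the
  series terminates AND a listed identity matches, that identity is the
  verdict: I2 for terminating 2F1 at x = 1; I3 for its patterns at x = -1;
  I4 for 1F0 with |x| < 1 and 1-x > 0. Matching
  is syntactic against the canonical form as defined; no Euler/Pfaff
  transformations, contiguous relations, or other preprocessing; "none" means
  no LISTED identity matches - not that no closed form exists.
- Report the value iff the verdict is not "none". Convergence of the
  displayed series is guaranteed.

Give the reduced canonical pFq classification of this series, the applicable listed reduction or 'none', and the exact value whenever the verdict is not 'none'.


Key observation: from the first term 3/11: the lower running product (prefactor 3/11) is a rising factorial.
Ratio: r(k) = (-1) * (k-11/2) (k+5) / [(k+23/2) (k+1)] - rational in k, leading ratio (-1); with t_0 = 3/11, classification follows.

This is 3/11 * 2F1(-11/2, 5; 23/2; -1) in reduced canonical form. Verdict: this is Kummer's theorem (I3) (x = -1; c = 23/2 equals 1+a-b for upper {-11/2, 5}: listed pattern). Sum: (11904165/16777216) * pi.


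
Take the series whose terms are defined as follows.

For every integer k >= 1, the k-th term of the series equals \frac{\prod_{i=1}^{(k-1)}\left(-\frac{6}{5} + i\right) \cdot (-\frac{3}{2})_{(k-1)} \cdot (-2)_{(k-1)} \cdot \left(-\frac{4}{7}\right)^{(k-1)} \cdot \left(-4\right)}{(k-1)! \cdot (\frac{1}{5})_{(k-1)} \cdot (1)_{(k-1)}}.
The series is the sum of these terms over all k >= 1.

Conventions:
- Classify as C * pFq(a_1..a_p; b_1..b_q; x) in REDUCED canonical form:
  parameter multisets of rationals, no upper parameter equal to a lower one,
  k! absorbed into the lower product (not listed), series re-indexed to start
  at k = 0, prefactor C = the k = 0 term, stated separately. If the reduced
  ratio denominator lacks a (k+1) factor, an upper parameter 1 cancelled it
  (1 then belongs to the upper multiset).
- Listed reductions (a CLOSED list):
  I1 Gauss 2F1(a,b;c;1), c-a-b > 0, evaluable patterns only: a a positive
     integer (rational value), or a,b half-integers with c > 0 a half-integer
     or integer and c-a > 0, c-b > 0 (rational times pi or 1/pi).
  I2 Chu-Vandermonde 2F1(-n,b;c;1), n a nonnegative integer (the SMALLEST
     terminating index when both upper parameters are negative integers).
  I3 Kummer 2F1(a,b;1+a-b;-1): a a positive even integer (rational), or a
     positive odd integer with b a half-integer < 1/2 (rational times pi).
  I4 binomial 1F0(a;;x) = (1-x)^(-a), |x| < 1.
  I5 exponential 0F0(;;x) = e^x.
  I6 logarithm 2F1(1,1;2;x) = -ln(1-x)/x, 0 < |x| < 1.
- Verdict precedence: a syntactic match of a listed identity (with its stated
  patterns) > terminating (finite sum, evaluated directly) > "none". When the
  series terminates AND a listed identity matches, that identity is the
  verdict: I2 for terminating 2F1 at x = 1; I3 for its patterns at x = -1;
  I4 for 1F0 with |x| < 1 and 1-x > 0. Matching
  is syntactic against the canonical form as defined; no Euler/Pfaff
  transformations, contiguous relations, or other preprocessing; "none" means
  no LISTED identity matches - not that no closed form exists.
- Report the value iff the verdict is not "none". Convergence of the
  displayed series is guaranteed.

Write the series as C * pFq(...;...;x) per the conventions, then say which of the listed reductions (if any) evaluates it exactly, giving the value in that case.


x = -\frac{4}{7} here; the reduced form reads 3F2, upper {-2, -\frac{3}{2}, -\frac{1}{5}}, lower {\frac{1}{5}, 1}, C = -4. Verdict: terminating - no listed pattern fits, but -2 in the upper list cuts the series at k = 2; direct evaluation. Sum: -\frac{516}{49}.

The tell: x = -\frac{4}{7} and the running product (prefactor -4) telescopes to a rising factorial.
Ratio: r(k) = -\frac{4}{7} * (k-2) (k-\frac{3}{2}) (k-\frac{1}{5}) / [(k+\frac{1}{5}) (k+1) (k+1)] - poly over poly, x = -\frac{4}{7} from leading terms; C = -4 at k = 0.


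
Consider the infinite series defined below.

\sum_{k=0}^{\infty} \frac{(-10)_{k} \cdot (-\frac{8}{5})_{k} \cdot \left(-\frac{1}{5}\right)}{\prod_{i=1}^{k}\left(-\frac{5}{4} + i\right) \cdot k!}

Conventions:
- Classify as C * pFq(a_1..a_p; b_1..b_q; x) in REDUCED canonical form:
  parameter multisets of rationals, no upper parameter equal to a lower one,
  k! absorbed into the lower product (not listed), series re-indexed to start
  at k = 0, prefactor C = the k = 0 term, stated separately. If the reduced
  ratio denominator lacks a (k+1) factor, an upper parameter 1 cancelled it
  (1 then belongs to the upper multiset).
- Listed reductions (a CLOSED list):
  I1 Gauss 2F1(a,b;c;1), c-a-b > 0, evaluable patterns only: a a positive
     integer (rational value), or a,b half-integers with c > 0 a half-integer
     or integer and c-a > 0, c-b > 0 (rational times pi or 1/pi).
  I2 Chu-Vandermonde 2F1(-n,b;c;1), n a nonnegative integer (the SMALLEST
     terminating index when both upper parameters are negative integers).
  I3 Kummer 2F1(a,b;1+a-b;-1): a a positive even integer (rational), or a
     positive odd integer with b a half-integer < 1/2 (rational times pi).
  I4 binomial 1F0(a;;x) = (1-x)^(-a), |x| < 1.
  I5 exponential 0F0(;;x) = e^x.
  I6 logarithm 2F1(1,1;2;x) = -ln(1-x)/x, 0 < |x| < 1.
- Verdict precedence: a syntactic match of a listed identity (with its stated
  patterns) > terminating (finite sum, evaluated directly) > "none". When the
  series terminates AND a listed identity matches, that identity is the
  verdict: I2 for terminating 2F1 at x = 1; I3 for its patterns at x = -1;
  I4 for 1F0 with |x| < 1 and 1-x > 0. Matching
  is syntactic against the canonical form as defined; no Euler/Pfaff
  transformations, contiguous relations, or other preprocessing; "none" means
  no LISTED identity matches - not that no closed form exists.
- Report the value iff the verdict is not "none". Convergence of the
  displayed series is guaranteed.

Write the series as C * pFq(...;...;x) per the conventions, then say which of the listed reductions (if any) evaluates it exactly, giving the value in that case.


x = 1 here; the reduced form reads 2F1, upper {-10, -\frac{8}{5}}, lower {-\frac{1}{4}}, C = -\frac{1}{5}. Verdict at x = 1: Chu-Vandermonde (I2) matches (terminating 2F1 at x = 1 with n = 10, b = -8/5, c = -\frac{1}{4}). Sum: \frac{31707796274019}{718994140625}.

Key step: x = 1 and the lower running product (C = -1/5, x = 1) is a rising factorial.
Term ratio: r(k) = 1 * (k-10) (k-\frac{8}{5}) / [(k-\frac{1}{4}) (k+1)] - rational in k. x = 1; t_0 = -\frac{1}{5}; negate the roots.


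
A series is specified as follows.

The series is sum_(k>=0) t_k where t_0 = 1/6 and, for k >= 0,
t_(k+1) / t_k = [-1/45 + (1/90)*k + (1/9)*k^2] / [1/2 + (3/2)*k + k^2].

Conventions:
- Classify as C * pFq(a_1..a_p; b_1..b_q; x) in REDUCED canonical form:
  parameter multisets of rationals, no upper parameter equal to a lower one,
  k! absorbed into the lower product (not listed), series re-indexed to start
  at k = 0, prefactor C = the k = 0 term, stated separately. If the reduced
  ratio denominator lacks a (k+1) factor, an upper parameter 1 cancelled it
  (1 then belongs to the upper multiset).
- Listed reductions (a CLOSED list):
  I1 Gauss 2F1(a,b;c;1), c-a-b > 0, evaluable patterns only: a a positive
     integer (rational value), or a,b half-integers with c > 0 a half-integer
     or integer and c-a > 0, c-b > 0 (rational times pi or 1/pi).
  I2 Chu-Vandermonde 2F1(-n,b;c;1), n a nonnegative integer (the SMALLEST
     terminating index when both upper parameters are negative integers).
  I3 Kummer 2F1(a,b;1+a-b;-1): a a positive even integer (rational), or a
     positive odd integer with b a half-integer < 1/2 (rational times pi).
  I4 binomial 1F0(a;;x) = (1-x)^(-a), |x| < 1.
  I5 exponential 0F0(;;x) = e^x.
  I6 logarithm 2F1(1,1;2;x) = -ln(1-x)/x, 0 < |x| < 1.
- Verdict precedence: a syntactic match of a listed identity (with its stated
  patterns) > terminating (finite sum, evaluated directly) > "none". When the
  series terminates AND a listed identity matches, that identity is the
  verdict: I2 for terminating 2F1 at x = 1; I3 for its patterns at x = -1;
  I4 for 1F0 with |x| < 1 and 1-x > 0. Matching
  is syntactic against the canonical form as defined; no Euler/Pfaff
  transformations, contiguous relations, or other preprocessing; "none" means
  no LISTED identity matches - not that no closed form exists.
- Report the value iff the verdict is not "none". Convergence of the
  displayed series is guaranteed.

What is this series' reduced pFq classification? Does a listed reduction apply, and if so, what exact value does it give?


Classification (C = 1/6): 1F0 with upper {-2/5}, lower {-}, argument x = 1/9. Verdict: binomial (I4) matches (the 1F0 binomial series: exponent 2/5, x = 1/9). Hence: (1/6) * (8/9)^(2/5).

First insight: x = (1/9) and roots of the ratio polynomials (prefactor 1/6) are the negated parameters.
Adjacent-term ratio: r(k) = (1/9) * (k-2/5) / [(k+1)] ; factor over Q: parameters, x = (1/9), and C = 1/6.


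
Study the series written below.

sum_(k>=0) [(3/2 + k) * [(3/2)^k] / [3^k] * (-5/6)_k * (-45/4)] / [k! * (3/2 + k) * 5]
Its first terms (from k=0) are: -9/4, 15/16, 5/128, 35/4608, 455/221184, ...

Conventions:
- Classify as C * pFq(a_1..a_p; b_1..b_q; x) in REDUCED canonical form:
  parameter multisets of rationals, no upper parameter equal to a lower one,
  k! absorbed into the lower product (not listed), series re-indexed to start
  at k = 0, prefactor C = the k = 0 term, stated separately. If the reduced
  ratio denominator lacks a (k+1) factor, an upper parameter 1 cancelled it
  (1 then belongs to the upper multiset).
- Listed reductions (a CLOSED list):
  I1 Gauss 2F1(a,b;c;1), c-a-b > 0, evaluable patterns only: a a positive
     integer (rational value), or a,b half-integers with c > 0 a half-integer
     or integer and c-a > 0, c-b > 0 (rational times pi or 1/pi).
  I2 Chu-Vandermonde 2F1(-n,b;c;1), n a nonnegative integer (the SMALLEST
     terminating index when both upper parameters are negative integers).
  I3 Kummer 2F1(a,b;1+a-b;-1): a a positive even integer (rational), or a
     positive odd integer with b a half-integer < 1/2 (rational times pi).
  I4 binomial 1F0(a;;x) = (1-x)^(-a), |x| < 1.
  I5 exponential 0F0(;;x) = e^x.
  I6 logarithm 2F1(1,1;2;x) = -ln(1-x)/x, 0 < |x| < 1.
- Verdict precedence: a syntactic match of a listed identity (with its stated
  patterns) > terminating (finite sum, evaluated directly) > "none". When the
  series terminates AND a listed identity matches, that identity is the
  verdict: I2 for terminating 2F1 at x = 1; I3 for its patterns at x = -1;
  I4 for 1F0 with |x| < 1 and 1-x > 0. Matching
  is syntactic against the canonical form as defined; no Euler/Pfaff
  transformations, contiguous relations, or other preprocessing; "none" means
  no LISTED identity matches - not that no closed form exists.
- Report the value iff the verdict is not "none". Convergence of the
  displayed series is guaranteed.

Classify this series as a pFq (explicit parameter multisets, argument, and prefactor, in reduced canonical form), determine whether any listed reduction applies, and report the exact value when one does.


At argument 1/2: a 1F0 with upper {-5/6}, lower {-}, scaled by C = -9/4. Verdict: this is the I4 binomial reduction (the 1F0 binomial series: exponent 5/6, x = 1/2). Sum: (-9/4) * (1/2)^(5/6).

Structural cue: t_0 = -9/4 here, and the two k-th powers (prefactor -9/4) combine into one argument.
Adjacent-term ratio: r(k) = (1/2) * (k-5/6) / [(k+1)] - rational in k, leading ratio (1/2); with t_0 = -9/4, classification follows.


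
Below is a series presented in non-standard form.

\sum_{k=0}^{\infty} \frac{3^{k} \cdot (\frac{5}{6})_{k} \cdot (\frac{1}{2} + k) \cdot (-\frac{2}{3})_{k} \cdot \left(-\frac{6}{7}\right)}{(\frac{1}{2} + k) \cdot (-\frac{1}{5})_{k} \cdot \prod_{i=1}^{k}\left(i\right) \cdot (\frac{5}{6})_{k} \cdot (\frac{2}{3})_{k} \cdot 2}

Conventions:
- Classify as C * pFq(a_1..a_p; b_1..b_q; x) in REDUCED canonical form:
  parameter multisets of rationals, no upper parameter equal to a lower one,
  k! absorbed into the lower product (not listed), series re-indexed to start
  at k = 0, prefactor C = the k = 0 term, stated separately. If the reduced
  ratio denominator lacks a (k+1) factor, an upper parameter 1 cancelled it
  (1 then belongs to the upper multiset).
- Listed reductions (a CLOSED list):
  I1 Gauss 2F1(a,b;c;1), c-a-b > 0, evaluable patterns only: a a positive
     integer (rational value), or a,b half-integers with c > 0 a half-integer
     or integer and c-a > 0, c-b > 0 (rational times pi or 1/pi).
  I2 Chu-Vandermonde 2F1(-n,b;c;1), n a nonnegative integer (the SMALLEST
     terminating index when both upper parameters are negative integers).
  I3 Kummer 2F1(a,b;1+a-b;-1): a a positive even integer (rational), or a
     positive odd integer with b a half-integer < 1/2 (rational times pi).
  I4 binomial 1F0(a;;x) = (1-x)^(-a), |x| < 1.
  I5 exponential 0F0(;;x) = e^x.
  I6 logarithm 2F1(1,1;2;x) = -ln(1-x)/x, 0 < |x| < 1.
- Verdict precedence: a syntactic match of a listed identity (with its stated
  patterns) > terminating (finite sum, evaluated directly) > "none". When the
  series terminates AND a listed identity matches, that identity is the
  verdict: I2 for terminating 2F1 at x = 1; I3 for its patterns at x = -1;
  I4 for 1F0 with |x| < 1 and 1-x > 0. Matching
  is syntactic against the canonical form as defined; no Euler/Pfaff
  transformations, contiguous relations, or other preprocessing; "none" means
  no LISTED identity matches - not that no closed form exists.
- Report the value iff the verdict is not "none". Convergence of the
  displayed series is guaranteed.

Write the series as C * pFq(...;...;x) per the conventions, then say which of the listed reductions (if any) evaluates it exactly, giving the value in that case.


This is -\frac{3}{7} * 1F2(-\frac{2}{3}; -\frac{1}{5}, \frac{2}{3}; 3) in reduced canonical form. Verdict: none - this 1F2 at x = 3 matches no listed pattern, and upper {-\frac{2}{3}} holds no stopper.

The tell: from the first term -\frac{3}{7}: the product of the first k integers (prefactor -3/7) is k!.
Adjacent-term ratio: r(k) = 3 * (k-\frac{2}{3}) / [(k-\frac{1}{5}) (k+\frac{2}{3}) (k+1)] - rational in k. x = 3; t_0 = -\frac{3}{7}; negate the roots.


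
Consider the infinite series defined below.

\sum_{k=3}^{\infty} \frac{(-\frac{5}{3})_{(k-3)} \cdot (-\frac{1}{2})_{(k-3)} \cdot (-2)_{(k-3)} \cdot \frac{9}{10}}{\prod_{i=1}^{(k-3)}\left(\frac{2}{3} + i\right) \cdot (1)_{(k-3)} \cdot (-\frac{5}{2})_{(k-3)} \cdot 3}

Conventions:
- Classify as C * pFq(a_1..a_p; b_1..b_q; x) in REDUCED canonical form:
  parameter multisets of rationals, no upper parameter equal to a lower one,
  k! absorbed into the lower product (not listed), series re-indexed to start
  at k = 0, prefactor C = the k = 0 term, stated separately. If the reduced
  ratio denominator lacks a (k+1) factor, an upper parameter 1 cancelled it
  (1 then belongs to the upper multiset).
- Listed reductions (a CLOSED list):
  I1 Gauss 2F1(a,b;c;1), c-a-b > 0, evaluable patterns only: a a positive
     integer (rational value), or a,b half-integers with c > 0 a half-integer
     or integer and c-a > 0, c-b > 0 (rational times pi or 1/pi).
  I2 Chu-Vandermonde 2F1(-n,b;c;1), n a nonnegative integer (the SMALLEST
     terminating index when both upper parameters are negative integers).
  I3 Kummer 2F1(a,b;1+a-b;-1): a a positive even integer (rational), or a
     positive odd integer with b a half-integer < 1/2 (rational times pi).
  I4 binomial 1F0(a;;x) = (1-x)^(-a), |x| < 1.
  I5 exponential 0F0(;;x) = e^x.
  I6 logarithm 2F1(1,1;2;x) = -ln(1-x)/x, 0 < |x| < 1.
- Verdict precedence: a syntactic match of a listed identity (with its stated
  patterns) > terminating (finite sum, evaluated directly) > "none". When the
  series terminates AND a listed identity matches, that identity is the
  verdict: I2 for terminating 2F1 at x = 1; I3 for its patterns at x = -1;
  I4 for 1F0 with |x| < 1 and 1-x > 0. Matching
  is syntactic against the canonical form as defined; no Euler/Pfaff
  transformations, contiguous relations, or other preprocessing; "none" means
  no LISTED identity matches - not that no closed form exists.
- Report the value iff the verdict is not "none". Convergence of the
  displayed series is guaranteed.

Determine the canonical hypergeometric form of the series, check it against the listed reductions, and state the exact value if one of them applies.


The series (x = 1) is 3F2: upper {-2, -\frac{5}{3}, -\frac{1}{2}}, lower {-\frac{5}{2}, \frac{5}{3}}, prefactor \frac{3}{10}. Verdict: terminating - no listed pattern fits, but -2 in the upper list cuts the series at k = 2; direct evaluation. Sum: \frac{83}{200}.

Key step: with t_0 = \frac{3}{10}, (1)_k (C = 3/10) is k! itself.
Step ratio: r(k) = 1 * (k-2) (k-\frac{5}{3}) (k-\frac{1}{2}) / [(k-\frac{5}{2}) (k+\frac{5}{3}) (k+1)] - poly over poly, x = 1 from leading terms; C = \frac{3}{10} at k = 0.


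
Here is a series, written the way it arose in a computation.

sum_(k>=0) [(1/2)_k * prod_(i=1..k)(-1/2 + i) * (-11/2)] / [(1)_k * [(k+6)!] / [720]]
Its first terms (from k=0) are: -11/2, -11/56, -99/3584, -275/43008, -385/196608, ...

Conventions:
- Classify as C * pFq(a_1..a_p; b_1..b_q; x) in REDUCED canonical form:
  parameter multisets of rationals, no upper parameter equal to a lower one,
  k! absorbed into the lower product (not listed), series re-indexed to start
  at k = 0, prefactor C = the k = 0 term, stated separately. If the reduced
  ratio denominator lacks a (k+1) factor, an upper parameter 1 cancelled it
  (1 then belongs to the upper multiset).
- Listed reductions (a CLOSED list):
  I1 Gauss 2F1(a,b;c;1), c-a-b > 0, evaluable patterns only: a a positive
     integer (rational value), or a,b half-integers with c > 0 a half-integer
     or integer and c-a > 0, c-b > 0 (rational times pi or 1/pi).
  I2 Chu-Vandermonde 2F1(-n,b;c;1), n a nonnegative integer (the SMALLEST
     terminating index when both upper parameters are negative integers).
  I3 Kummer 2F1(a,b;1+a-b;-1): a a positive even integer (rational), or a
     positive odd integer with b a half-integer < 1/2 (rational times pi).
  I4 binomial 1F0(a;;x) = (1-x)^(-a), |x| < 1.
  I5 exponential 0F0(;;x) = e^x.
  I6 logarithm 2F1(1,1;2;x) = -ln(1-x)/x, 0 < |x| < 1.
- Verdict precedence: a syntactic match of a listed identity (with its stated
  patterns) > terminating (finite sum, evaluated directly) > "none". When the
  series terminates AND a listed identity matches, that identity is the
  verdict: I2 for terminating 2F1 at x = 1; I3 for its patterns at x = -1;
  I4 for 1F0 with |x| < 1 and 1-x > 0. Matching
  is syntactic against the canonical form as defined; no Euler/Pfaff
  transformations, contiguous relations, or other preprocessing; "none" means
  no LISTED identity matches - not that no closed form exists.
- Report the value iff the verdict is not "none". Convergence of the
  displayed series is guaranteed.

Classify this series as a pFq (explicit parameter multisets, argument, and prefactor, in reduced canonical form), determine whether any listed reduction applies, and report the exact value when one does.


Canonical form: C = -11/2 times 2F1 with upper {1/2, 1/2}, lower {7}, x = 1. Verdict at x = 1: the half-integer Gauss pattern (I1) matches (x = 1; upper {1/2, 1/2} half-integers, c = 7 in the evaluable pattern). Value: (-262144/14553) / pi.

Key observation: t_0 being -11/2, the running product (C = -11/2, x = 1) telescopes to a rising factorial.
Term ratio: r(k) = 1 * (k+1/2) (k+1/2) / [(k+7) (k+1)] - rational; roots negated = parameters, x = 1, C = -11/2.


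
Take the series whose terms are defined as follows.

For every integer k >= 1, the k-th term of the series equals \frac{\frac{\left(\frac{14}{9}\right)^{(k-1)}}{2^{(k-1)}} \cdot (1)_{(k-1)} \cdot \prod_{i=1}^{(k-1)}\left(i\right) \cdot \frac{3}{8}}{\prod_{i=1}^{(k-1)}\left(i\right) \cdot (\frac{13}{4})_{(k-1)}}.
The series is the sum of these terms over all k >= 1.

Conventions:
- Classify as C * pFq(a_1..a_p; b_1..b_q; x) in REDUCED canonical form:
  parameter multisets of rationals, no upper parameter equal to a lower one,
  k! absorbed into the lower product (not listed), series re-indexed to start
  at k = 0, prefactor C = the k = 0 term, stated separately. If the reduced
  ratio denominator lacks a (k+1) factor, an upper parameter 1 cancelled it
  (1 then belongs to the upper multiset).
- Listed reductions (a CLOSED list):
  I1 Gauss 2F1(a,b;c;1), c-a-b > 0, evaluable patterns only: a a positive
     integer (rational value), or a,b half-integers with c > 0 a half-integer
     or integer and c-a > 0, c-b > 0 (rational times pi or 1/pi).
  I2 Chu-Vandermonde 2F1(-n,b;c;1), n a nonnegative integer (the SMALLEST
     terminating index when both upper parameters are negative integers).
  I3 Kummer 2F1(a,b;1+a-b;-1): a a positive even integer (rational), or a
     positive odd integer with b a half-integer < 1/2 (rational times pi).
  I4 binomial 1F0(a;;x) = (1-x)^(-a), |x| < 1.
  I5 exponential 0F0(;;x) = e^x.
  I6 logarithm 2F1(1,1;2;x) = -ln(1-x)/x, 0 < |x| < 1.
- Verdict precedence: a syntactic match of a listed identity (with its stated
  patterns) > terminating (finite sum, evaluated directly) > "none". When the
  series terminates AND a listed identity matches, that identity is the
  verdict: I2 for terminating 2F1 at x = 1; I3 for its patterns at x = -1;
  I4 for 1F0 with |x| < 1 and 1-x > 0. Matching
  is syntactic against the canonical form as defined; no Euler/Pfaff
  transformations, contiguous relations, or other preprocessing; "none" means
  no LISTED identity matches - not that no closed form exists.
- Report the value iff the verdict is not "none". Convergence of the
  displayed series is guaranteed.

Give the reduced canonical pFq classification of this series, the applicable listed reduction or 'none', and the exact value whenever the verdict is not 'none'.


Classification (C = \frac{3}{8}): 2F1 with upper {1, 1}, lower {\frac{13}{4}}, argument x = \frac{7}{9}. Verdict: none - at argument \frac{7}{9} the multisets {1, 1} ; {\frac{13}{4}} match no listed identity.

First insight: t_0 = \frac{3}{8} here, and the two k-th powers (C = 3/8) combine into one argument.
Adjacent-term ratio: r(k) = \frac{7}{9} * (k+1) (k+1) / [(k+\frac{13}{4}) (k+1)] - rational in k. x = \frac{7}{9}; t_0 = \frac{3}{8}; negate the roots.


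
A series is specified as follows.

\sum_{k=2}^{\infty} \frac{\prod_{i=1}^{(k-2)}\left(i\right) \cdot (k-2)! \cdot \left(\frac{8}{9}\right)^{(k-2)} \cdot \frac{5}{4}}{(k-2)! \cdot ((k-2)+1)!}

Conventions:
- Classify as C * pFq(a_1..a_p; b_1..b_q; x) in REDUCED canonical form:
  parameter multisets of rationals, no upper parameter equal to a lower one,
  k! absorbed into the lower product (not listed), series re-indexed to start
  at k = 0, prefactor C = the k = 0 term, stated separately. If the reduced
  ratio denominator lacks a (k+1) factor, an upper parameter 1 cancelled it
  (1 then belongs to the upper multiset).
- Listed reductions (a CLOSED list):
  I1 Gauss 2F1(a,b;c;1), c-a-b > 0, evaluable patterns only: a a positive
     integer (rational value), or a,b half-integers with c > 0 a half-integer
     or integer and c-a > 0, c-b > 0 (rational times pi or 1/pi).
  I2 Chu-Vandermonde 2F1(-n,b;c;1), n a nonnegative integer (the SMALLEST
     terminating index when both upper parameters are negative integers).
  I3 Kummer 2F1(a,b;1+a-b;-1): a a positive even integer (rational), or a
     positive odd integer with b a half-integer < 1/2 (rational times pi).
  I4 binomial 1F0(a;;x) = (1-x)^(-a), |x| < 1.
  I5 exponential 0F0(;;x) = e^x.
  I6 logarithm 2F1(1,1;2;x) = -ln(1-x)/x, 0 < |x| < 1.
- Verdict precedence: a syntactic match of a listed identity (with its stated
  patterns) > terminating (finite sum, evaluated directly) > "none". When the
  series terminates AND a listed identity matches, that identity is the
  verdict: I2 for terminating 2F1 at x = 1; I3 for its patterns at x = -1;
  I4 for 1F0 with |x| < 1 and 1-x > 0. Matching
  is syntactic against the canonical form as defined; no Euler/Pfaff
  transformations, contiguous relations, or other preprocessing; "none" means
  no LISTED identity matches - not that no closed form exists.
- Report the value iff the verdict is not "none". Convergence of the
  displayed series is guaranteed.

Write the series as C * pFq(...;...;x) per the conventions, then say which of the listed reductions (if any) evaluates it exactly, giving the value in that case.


Canonical form: C = \frac{5}{4} times 2F1 with upper {1, 1}, lower {2}, x = \frac{8}{9}. Verdict (x = \frac{8}{9}): the I6 logarithm reduction applies (the logarithm: parameters (1,1;2), x = \frac{8}{9}). Value: \left(-\frac{45}{32}\right) \cdot \ln\left(\frac{1}{9}\right).

First insight: from the first term \frac{5}{4}: the factorial ratio (prefactor 5/4) (k+a-1)!/(a-1)! is a rising factorial (a)_k.
Step ratio: r(k) = \frac{8}{9} * (k+1) (k+1) / [(k+2) (k+1)] - rational; roots negated = parameters, x = \frac{8}{9}, C = \frac{5}{4}.


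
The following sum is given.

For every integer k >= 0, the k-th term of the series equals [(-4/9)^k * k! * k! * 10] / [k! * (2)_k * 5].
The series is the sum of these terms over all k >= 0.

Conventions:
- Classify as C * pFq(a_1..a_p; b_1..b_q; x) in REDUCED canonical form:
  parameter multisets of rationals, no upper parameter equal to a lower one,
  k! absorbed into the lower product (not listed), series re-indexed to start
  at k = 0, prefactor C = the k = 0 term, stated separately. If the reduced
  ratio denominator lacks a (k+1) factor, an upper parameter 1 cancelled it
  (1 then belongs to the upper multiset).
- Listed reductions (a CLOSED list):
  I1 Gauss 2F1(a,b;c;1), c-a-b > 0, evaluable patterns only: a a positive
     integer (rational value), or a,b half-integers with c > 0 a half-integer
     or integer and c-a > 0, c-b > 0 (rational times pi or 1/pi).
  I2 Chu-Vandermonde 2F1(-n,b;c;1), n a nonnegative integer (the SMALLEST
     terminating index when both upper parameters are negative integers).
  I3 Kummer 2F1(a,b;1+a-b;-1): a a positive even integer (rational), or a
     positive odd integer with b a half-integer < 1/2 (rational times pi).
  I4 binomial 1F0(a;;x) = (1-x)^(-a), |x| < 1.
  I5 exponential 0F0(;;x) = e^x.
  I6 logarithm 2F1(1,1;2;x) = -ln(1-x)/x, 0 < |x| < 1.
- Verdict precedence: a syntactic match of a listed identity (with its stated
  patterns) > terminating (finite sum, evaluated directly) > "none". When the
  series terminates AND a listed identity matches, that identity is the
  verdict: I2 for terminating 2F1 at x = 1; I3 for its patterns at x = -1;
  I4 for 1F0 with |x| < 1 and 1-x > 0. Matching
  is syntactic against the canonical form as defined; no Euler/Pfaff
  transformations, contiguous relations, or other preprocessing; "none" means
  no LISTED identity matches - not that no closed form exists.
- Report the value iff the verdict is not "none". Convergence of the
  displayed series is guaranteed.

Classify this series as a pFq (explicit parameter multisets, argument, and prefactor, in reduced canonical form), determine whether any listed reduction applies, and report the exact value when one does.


Reduced: x = -4/9, 2F1, upper = {1, 1}, lower = {2}, C = 2. Verdict: the logarithmic series (I6) fires (the logarithm: parameters (1,1;2), x = -4/9). Sum: (9/2) * ln(13/9).

The tell: with t_0 = 2, the constant factors (C = 2, x = -4/9) combine into one prefactor.
Consecutive-term ratio: r(k) = (-4/9) * (k+1) (k+1) / [(k+2) (k+1)] - rational; roots negated = parameters, x = (-4/9), C = 2.


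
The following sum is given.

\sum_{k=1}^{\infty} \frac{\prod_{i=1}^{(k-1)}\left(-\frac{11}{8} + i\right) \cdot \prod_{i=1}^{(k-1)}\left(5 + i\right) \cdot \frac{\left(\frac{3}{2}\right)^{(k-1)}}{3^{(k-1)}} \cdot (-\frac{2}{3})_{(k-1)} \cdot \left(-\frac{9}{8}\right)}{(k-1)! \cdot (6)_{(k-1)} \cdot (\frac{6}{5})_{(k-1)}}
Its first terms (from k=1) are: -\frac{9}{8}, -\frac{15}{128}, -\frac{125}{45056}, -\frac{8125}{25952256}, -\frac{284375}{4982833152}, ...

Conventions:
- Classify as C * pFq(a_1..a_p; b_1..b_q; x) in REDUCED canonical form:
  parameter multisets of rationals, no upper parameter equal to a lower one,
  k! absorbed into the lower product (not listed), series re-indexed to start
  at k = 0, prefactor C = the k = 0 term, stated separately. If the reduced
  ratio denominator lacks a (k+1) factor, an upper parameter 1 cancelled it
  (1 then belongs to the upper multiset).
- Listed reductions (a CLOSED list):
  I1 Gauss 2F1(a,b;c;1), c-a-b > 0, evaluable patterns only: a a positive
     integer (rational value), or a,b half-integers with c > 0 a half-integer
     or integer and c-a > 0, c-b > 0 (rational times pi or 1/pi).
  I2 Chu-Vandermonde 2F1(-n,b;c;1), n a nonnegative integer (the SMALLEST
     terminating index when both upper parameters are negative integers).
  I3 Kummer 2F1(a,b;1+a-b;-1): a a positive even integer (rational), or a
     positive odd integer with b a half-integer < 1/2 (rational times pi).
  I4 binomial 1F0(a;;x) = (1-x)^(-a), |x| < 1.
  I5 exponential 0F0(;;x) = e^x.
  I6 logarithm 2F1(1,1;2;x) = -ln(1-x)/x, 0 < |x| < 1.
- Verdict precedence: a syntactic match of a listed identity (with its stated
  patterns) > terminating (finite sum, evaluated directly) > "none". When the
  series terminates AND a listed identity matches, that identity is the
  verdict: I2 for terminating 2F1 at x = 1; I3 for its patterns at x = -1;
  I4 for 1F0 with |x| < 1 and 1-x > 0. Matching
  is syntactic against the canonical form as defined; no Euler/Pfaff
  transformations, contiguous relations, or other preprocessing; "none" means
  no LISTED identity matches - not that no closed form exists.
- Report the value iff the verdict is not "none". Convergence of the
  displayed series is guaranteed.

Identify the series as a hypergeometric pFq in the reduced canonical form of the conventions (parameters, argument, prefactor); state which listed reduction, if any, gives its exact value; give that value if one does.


Reduced: x = \frac{1}{2}, 2F1, upper = {-\frac{2}{3}, -\frac{3}{8}}, lower = {\frac{6}{5}}, C = -\frac{9}{8}. Verdict: none (x = \frac{1}{2}): each listed identity misses the multisets {-\frac{2}{3}, -\frac{3}{8}} ; {\frac{6}{5}}.

First insight: from the first term -\frac{9}{8}: the running product (C = -9/8, x = 1/2) telescopes to a rising factorial.
Adjacent-term ratio: r(k) = \frac{1}{2} * (k-\frac{2}{3}) (k-\frac{3}{8}) / [(k+\frac{6}{5}) (k+1)] - rational in k. x = \frac{1}{2}; t_0 = -\frac{9}{8}; negate the roots.


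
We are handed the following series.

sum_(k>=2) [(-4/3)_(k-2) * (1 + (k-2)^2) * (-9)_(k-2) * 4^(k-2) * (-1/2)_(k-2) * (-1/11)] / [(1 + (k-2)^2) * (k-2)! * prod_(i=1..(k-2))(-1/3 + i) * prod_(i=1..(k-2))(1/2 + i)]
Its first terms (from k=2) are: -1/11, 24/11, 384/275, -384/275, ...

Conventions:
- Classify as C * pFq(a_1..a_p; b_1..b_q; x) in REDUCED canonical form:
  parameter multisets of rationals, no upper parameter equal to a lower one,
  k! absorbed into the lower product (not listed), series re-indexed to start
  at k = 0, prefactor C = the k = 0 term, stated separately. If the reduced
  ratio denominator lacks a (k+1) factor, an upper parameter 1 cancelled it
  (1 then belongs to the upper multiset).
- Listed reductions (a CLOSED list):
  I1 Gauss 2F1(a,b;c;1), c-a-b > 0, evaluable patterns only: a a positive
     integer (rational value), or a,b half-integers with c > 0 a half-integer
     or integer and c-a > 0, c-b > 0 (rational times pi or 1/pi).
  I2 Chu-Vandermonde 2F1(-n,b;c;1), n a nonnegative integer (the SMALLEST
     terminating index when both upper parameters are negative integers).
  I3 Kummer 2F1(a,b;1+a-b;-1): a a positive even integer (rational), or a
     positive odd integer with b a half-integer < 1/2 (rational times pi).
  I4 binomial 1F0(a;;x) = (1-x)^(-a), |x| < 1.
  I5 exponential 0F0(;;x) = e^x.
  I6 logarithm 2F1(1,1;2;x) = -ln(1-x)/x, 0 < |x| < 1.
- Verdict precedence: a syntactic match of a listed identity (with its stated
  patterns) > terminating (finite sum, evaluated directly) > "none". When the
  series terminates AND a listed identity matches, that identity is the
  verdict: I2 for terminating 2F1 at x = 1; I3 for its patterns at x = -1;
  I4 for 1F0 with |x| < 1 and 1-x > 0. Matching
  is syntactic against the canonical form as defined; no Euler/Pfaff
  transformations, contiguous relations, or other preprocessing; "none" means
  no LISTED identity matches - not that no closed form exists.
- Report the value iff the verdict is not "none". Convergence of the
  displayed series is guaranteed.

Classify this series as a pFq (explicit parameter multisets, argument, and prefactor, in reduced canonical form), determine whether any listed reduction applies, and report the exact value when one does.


Prefactor -1/11, argument 4: 3F2 with upper {-9, -4/3, -1/2} over lower {2/3, 3/2}. Verdict: terminating. (-9)_k vanishes past k = 9, leaving a 10-term sum, computed directly. Its exact value is 1867314971/642719935.

Structural cue: from the first term -1/11: the lower running product (C = -1/11, x = 4) is a rising factorial.
Term ratio: r(k) = 4 * (k-9) (k-4/3) (k-1/2) / [(k+2/3) (k+3/2) (k+1)] - rational in k. x = 4; t_0 = -1/11; negate the roots.
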